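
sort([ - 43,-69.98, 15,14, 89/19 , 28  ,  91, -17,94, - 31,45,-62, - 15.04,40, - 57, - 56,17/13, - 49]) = [ - 69.98,  -  62, - 57,  -  56, - 49, - 43, - 31, -17, - 15.04, 17/13,89/19,14,15,28, 40,45,91, 94]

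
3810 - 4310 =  - 500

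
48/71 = 48/71 = 0.68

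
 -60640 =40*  (-1516)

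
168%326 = 168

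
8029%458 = 243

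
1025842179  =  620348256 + 405493923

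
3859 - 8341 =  - 4482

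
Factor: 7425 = 3^3*5^2*11^1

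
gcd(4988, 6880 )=172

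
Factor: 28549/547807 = 13^( - 1 )*28549^1 * 42139^( - 1)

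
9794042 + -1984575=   7809467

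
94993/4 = 94993/4  =  23748.25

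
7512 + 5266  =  12778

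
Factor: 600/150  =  2^2 = 4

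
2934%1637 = 1297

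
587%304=283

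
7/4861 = 7/4861 = 0.00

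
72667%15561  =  10423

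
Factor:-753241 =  - 139^1*5419^1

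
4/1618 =2/809 = 0.00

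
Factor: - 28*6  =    -  2^3*3^1*7^1 = -168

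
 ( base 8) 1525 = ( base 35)OD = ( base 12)5b1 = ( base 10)853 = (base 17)2G3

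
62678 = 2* 31339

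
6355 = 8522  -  2167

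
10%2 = 0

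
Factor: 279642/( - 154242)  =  -3^(  -  1 )*41^( - 1)*223^1 = - 223/123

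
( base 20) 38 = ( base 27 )2e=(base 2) 1000100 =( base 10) 68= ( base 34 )20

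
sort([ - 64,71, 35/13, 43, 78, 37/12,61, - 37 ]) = [ - 64, - 37,  35/13, 37/12, 43,61,71, 78] 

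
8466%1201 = 59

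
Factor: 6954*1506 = 2^2*3^2 * 19^1*61^1*251^1   =  10472724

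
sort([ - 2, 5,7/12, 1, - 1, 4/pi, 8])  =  [-2,-1, 7/12,1, 4/pi, 5,8 ] 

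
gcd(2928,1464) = 1464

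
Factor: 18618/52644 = 29/82 = 2^( - 1)*29^1*41^( - 1 ) 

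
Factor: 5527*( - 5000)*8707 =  -240617945000 =- 2^3* 5^4 * 5527^1 * 8707^1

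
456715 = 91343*5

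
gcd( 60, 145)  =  5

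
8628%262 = 244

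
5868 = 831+5037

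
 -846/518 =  -423/259 = - 1.63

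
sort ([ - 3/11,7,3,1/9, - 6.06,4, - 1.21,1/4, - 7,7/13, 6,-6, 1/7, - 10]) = [  -  10, - 7,-6.06, - 6, - 1.21, - 3/11,1/9,1/7, 1/4, 7/13,3,4,6,  7 ]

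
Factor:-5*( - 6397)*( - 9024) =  - 288632640 = - 2^6*3^1*5^1*47^1 * 6397^1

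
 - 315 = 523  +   - 838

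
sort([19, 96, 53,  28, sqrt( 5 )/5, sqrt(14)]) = [sqrt( 5)/5 , sqrt(14),19, 28,53, 96] 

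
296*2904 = 859584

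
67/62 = 1 + 5/62 = 1.08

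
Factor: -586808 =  - 2^3*73351^1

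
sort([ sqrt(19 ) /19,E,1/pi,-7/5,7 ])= [ - 7/5,sqrt(19) /19 , 1/pi, E, 7]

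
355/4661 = 355/4661 = 0.08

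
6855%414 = 231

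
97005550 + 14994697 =112000247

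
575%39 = 29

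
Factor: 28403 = 28403^1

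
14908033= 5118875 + 9789158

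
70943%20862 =8357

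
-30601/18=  - 1701 + 17/18=- 1700.06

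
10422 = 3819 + 6603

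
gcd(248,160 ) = 8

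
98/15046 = 49/7523 =0.01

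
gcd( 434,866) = 2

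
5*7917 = 39585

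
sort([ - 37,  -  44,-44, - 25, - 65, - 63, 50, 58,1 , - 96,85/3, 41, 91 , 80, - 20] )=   [ - 96, - 65,- 63, - 44, - 44, -37 , - 25, - 20, 1  ,  85/3,  41,50, 58, 80,91] 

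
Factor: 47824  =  2^4*7^2*61^1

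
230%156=74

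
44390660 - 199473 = 44191187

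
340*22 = 7480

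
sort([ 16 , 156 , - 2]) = [ - 2,16,156] 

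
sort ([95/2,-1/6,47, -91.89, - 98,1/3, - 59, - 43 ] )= [ - 98 ,-91.89,-59,  -  43,  -  1/6,1/3,47 , 95/2 ]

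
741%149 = 145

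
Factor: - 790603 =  - 11^1 *41^1 * 1753^1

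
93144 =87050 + 6094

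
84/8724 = 7/727 = 0.01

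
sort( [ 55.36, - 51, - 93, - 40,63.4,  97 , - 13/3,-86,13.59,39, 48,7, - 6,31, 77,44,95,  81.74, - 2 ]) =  [ - 93, - 86, - 51, - 40, - 6, - 13/3, - 2,7,13.59,31  ,  39,44,48,55.36, 63.4,77,81.74 , 95,97]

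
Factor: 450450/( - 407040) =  - 15015/13568 = - 2^( - 8 ) * 3^1*5^1 * 7^1*11^1*13^1*53^(-1)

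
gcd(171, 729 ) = 9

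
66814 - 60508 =6306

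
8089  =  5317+2772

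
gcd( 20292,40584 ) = 20292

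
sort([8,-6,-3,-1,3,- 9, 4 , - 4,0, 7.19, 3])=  [  -  9,- 6, - 4,  -  3,- 1, 0, 3,3, 4, 7.19,  8 ]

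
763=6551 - 5788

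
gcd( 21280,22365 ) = 35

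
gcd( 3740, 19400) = 20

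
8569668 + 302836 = 8872504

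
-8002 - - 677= - 7325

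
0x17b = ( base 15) 1A4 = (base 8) 573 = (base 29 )D2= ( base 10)379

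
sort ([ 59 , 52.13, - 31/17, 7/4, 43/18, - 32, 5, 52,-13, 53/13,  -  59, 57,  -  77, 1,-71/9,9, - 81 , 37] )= [ - 81, - 77 , - 59, - 32, - 13 , - 71/9,-31/17,1,7/4,43/18,  53/13 , 5, 9,37 , 52, 52.13,  57,59]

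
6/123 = 2/41 = 0.05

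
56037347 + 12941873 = 68979220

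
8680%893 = 643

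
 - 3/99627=- 1/33209 = -0.00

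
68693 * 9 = 618237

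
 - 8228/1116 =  - 8 + 175/279 = - 7.37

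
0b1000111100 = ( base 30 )J2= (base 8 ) 1074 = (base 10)572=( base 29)JL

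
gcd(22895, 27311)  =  1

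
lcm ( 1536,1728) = 13824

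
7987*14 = 111818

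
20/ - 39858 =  - 1 + 19919/19929 = - 0.00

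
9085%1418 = 577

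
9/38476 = 9/38476 =0.00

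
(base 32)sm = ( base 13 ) 558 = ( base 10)918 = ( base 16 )396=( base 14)498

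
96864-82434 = 14430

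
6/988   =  3/494 = 0.01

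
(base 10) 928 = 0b1110100000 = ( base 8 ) 1640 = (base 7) 2464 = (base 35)QI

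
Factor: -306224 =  - 2^4*19139^1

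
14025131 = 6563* 2137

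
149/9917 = 149/9917 = 0.02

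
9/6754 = 9/6754=0.00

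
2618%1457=1161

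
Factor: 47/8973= 3^ ( - 2 )*47^1 * 997^( - 1 )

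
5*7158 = 35790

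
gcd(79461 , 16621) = 1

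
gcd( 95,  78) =1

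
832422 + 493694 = 1326116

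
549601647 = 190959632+358642015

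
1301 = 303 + 998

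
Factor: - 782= - 2^1*17^1 *23^1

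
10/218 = 5/109 =0.05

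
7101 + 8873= 15974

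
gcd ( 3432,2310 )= 66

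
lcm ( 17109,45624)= 136872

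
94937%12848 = 5001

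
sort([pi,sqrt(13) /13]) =[sqrt(13) /13, pi ]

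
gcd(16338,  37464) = 42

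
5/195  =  1/39 = 0.03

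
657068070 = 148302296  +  508765774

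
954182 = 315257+638925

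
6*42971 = 257826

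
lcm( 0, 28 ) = 0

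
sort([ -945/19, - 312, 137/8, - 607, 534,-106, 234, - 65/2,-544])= [-607, - 544,-312,-106,-945/19, - 65/2, 137/8, 234, 534 ] 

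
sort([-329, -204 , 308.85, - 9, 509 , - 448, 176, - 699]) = [ - 699, - 448, - 329, - 204, - 9,176, 308.85, 509]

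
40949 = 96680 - 55731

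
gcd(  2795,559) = 559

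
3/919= 3/919 = 0.00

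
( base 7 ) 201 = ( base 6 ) 243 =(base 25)3o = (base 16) 63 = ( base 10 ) 99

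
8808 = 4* 2202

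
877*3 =2631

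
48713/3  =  16237+2/3 = 16237.67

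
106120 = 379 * 280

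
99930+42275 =142205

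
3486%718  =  614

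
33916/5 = 33916/5 = 6783.20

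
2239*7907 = 17703773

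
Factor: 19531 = 19531^1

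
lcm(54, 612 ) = 1836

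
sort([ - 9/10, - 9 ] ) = [-9 , - 9/10 ]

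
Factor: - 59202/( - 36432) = 2^( - 3)*13^1 = 13/8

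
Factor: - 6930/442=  - 3465/221 = -3^2*5^1 *7^1*11^1*13^( - 1)*17^(-1) 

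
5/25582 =5/25582 = 0.00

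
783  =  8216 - 7433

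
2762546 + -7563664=-4801118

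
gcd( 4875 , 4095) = 195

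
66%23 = 20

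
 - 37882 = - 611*62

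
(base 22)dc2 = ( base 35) 5cd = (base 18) 1246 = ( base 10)6558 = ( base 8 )14636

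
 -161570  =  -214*755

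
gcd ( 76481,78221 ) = 1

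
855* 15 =12825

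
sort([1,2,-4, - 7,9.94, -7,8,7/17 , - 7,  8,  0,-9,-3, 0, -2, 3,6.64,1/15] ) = [ - 9, -7, - 7, - 7, - 4,  -  3, - 2,  0, 0,  1/15, 7/17,1,2,3, 6.64,  8, 8, 9.94] 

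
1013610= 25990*39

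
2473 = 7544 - 5071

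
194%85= 24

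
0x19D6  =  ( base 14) 25A6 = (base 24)bbe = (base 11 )4A73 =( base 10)6614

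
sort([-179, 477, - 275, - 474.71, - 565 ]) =[ - 565, - 474.71, - 275, - 179, 477]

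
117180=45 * 2604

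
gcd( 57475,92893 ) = 1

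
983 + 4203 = 5186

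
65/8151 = 5/627 = 0.01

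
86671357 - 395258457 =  - 308587100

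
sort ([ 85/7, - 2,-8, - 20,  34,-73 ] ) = [-73, - 20,-8, - 2,85/7, 34]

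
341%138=65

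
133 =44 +89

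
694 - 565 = 129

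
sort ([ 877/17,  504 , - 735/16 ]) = [ - 735/16,877/17,504]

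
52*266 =13832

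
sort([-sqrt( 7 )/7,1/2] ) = [-sqrt(7)/7,1/2] 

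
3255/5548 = 3255/5548 = 0.59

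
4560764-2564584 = 1996180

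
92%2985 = 92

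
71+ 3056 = 3127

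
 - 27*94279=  - 2545533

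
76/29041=76/29041 = 0.00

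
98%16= 2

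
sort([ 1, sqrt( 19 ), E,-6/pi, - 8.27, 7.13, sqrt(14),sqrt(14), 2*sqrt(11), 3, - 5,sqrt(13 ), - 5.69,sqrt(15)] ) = [ - 8.27, - 5.69, - 5, - 6/pi, 1, E,3, sqrt(13 ),sqrt( 14),sqrt(14 ),  sqrt(15 ),sqrt(19),2*sqrt( 11 ), 7.13] 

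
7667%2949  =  1769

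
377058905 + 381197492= 758256397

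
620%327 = 293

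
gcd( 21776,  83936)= 16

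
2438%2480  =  2438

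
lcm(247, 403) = 7657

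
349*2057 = 717893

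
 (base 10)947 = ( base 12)66B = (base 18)2GB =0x3b3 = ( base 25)1cm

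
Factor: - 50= - 2^1*5^2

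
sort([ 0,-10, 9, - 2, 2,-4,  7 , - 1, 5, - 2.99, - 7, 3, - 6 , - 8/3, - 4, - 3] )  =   [ - 10, - 7, - 6, - 4, - 4, - 3, - 2.99,  -  8/3, - 2, - 1, 0,2,  3,  5, 7, 9]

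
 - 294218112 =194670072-488888184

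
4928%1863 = 1202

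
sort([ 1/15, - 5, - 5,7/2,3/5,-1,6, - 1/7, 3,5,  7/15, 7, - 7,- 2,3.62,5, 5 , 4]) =[-7, - 5, - 5, - 2, - 1, - 1/7,1/15, 7/15,3/5 , 3,  7/2, 3.62, 4,5,5, 5, 6, 7]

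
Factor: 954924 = 2^2*3^1*17^1*31^1*151^1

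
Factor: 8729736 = 2^3*3^1 * 53^1 * 6863^1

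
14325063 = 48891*293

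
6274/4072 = 1 + 1101/2036 = 1.54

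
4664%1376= 536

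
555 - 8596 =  - 8041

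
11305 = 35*323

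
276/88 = 69/22 = 3.14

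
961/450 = 961/450 = 2.14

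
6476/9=6476/9 = 719.56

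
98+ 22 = 120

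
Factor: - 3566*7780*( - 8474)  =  2^4*5^1*19^1*223^1*389^1*1783^1 = 235098249520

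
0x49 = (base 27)2J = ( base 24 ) 31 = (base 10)73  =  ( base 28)2h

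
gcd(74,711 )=1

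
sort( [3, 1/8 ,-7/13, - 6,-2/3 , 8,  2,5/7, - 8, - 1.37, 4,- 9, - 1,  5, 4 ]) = [ - 9, - 8, - 6, - 1.37, - 1,- 2/3, - 7/13, 1/8 , 5/7,2, 3, 4, 4, 5,  8] 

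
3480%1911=1569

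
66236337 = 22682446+43553891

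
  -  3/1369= - 1 + 1366/1369 =-0.00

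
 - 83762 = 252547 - 336309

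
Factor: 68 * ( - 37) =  - 2^2 * 17^1*37^1 = - 2516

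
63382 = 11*5762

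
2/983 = 2/983 = 0.00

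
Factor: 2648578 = 2^1 * 31^1 * 42719^1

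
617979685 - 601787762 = 16191923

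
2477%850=777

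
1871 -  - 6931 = 8802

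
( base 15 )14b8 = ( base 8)10540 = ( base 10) 4448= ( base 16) 1160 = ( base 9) 6082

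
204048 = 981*208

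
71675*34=2436950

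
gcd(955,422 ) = 1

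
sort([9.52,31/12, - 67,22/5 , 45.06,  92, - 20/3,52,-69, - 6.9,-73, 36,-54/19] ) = [ - 73 ,-69,  -  67, - 6.9, - 20/3, - 54/19 , 31/12,22/5,9.52,36,45.06,52, 92] 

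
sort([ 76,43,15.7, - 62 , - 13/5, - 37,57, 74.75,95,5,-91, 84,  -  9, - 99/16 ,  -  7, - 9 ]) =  [  -  91, - 62,  -  37 ,-9, - 9, - 7, - 99/16 , - 13/5, 5,15.7, 43,  57,74.75,76,84, 95]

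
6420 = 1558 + 4862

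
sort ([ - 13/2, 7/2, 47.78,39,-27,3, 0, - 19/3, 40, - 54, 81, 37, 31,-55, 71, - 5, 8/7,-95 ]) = [ - 95,-55, - 54, - 27, - 13/2 ,-19/3, - 5, 0, 8/7,  3,7/2, 31, 37, 39, 40, 47.78, 71,  81] 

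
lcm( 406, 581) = 33698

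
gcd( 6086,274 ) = 2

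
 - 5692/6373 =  - 5692/6373 = - 0.89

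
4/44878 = 2/22439 = 0.00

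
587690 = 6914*85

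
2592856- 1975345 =617511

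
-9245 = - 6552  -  2693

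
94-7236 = -7142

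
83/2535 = 83/2535 = 0.03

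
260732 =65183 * 4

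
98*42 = 4116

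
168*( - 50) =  - 8400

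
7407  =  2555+4852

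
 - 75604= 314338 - 389942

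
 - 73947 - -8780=-65167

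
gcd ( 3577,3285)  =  73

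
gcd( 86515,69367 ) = 1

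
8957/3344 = 2 + 2269/3344 = 2.68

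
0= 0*298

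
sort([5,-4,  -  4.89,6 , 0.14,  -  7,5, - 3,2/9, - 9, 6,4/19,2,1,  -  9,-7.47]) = [ - 9,- 9, - 7.47 , - 7 ,- 4.89, - 4 , - 3, 0.14,4/19,2/9, 1, 2,5, 5,  6, 6 ] 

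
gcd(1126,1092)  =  2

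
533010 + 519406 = 1052416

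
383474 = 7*54782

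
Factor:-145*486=-2^1*3^5*5^1*29^1 = -70470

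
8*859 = 6872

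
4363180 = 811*5380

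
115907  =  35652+80255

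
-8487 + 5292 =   -  3195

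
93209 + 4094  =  97303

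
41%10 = 1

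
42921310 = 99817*430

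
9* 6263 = 56367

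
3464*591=2047224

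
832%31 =26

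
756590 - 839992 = -83402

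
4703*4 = 18812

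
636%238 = 160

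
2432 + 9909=12341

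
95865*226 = 21665490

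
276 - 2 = 274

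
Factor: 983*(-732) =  - 2^2 *3^1*61^1*983^1 = -719556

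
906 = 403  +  503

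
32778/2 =16389 = 16389.00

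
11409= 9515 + 1894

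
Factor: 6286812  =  2^2 * 3^1*7^1*74843^1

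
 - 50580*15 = - 758700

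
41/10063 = 41/10063 = 0.00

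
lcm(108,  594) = 1188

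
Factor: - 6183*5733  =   - 3^5*7^2*13^1*229^1 = -35447139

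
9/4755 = 3/1585 = 0.00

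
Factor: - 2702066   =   - 2^1*19^1*211^1*337^1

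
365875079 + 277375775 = 643250854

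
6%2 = 0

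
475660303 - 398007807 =77652496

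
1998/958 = 2 + 41/479   =  2.09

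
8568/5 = 1713 +3/5=1713.60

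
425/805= 85/161 =0.53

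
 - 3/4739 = -3/4739 = - 0.00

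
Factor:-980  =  -2^2*5^1*7^2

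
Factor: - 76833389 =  - 43^1*67^1*26669^1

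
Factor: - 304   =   - 2^4*19^1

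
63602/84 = 4543/6 = 757.17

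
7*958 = 6706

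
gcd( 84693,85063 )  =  37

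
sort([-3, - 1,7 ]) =[ - 3, -1, 7 ]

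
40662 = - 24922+65584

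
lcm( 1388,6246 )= 12492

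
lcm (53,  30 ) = 1590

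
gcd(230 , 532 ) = 2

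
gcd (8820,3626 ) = 98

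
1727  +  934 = 2661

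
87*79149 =6885963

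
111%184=111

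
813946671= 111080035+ 702866636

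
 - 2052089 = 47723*(-43 )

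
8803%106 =5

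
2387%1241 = 1146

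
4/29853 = 4/29853 = 0.00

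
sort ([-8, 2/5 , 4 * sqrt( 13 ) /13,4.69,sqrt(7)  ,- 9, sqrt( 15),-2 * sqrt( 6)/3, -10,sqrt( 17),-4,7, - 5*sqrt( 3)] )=[ - 10,- 9 , - 5*sqrt (3),-8, - 4, - 2*sqrt( 6 )/3,2/5, 4*sqrt( 13)/13,sqrt( 7),sqrt(15),sqrt( 17),4.69,7]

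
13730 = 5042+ 8688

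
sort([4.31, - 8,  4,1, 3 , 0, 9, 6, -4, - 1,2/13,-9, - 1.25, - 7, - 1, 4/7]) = [ - 9, - 8,-7,-4, - 1.25, - 1,-1, 0,  2/13, 4/7,1,3,4, 4.31,6, 9]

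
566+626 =1192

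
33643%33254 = 389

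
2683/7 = 2683/7 = 383.29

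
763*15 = 11445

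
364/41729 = 364/41729 = 0.01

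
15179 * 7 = 106253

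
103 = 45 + 58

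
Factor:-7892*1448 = - 11427616 = - 2^5*181^1 *1973^1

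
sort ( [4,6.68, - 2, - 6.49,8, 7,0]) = [ - 6.49, - 2,  0,4,6.68 , 7 , 8 ] 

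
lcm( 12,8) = 24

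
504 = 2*252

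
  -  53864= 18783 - 72647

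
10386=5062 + 5324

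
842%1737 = 842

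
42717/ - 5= -42717/5=- 8543.40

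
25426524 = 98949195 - 73522671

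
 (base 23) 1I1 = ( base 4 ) 32300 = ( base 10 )944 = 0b1110110000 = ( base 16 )3b0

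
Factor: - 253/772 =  - 2^( - 2)*11^1*23^1 * 193^ ( - 1 ) 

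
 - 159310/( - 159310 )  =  1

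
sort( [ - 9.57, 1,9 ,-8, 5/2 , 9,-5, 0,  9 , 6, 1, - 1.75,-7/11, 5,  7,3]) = [-9.57,-8, - 5 , - 1.75,-7/11,0,1,1,5/2,3, 5,6,  7,9, 9, 9 ]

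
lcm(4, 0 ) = 0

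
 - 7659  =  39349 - 47008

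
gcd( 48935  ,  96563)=1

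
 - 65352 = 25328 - 90680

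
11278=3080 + 8198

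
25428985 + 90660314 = 116089299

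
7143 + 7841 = 14984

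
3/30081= 1/10027=0.00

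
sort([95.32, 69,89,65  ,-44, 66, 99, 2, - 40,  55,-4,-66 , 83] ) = [ - 66,-44,-40,  -  4,2 , 55,65, 66, 69,83,  89, 95.32 , 99] 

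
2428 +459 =2887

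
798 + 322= 1120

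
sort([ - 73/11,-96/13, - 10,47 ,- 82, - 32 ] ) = [ - 82, -32, - 10, -96/13, - 73/11, 47]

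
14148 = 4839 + 9309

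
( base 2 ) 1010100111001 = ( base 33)4WL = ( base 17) 11DA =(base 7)21561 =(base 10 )5433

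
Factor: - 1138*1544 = - 2^4 * 193^1*569^1 = - 1757072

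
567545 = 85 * 6677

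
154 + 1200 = 1354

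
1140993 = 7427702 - 6286709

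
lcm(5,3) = 15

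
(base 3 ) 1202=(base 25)1m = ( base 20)27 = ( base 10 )47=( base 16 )2F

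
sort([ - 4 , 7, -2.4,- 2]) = [ - 4, - 2.4,  -  2, 7]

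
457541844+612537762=1070079606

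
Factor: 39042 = 2^1*3^4*241^1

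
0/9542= 0 = 0.00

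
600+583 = 1183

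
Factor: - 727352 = -2^3 * 23^1*59^1*67^1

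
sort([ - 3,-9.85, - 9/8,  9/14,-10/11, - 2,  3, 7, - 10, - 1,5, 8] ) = [ - 10, - 9.85, - 3, - 2, - 9/8, - 1, - 10/11,  9/14,3, 5, 7,8]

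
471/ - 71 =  - 7 + 26/71 = - 6.63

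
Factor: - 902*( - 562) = 2^2 * 11^1*41^1*281^1 = 506924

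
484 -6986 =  - 6502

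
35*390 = 13650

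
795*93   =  73935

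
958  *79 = 75682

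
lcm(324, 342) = 6156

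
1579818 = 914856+664962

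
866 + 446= 1312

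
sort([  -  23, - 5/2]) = [ - 23, - 5/2 ]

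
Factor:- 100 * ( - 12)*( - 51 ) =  -61200 = - 2^4*3^2 * 5^2*17^1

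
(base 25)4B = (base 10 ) 111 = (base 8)157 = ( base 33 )3c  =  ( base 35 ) 36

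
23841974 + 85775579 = 109617553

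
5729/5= 5729/5= 1145.80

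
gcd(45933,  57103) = 1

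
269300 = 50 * 5386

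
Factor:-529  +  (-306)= - 835  =  -5^1*167^1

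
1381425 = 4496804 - 3115379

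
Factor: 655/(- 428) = -2^( - 2 )*5^1  *107^(-1)*131^1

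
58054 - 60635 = -2581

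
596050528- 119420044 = 476630484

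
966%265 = 171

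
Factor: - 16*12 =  - 2^6*3^1  =  - 192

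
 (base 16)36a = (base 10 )874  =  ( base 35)OY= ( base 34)po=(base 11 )725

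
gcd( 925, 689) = 1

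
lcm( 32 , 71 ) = 2272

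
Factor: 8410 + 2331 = 23^1 *467^1 = 10741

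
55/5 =11 = 11.00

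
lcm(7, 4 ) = 28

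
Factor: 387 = 3^2*43^1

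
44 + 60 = 104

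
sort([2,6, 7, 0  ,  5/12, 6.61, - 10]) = [ - 10, 0 , 5/12  ,  2, 6, 6.61, 7]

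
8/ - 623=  - 8/623=   - 0.01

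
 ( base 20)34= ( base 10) 64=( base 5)224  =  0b1000000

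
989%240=29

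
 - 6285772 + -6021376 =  - 12307148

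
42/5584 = 21/2792 =0.01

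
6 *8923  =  53538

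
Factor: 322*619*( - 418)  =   - 2^2 * 7^1*11^1*19^1*23^1*619^1 =- 83314924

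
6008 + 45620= 51628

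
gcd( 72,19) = 1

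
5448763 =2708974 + 2739789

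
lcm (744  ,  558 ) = 2232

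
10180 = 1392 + 8788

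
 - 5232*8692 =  - 45476544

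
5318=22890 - 17572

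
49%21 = 7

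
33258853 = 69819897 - 36561044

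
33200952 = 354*93788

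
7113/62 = 7113/62 = 114.73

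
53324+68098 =121422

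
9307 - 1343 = 7964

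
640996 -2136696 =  - 1495700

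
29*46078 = 1336262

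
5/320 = 1/64 = 0.02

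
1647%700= 247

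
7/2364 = 7/2364 = 0.00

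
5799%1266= 735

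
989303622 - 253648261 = 735655361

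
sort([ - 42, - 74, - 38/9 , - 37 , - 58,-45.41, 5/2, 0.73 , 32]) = [ - 74,  -  58 , - 45.41, - 42,-37, - 38/9 , 0.73, 5/2,32 ] 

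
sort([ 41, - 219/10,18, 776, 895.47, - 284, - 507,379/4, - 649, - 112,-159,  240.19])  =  [ - 649,- 507 , - 284, -159,  -  112,  -  219/10,18 , 41, 379/4,240.19, 776,895.47 ]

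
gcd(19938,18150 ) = 6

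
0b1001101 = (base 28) 2l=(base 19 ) 41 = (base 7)140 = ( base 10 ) 77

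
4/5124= 1/1281 = 0.00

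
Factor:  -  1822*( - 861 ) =1568742 = 2^1 * 3^1*7^1*41^1*911^1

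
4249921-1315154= 2934767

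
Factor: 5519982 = 2^1*3^1 * 13^1  *70769^1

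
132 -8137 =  -8005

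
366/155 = 366/155 = 2.36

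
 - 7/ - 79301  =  7/79301 = 0.00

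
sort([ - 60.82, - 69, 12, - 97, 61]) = [ - 97, - 69,-60.82, 12, 61]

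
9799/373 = 9799/373 = 26.27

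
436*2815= 1227340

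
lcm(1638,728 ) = 6552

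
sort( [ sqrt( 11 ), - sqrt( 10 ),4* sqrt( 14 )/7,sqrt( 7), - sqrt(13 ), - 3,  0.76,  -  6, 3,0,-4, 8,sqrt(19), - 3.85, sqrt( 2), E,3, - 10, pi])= [ - 10, - 6, - 4 , - 3.85, - sqrt(13 ), - sqrt( 10),  -  3,0,0.76,sqrt( 2 ), 4*sqrt( 14 ) /7,  sqrt( 7),E, 3, 3,pi, sqrt( 11 ), sqrt(19 ), 8] 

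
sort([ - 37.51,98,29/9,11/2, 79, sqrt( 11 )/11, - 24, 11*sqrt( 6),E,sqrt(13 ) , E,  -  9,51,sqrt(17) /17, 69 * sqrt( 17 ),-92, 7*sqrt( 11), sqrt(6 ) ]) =[ - 92,-37.51, - 24, - 9,sqrt(17)/17, sqrt( 11) /11,sqrt (6), E, E,29/9,sqrt( 13 ) , 11/2, 7*sqrt(11 ),11 * sqrt( 6), 51, 79, 98,69 * sqrt( 17) ] 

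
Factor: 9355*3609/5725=6752439/1145=3^2 *5^( - 1 )*229^( - 1)*401^1*1871^1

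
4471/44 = 101+27/44 = 101.61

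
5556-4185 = 1371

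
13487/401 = 13487/401 =33.63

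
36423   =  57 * 639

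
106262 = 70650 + 35612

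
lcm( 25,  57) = 1425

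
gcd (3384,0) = 3384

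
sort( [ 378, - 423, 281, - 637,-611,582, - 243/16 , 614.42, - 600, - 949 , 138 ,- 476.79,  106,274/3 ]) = [ - 949,  -  637, - 611,  -  600, - 476.79, - 423,- 243/16,274/3,106, 138,281,  378,582,614.42 ] 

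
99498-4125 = 95373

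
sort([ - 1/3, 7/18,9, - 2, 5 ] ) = [  -  2, - 1/3,7/18,5,  9 ] 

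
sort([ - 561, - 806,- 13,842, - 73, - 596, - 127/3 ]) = [ - 806,  -  596 ,  -  561, - 73, - 127/3, - 13,842]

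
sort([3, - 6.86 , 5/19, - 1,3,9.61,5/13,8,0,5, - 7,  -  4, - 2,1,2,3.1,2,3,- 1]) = [ - 7, - 6.86, - 4, - 2,-1, - 1,0, 5/19 , 5/13,1,2, 2,3, 3,3, 3.1,5,8,9.61 ]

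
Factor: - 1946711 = - 13^2 * 11519^1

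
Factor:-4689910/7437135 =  - 937982/1487427 = - 2^1*3^( - 1)*59^1* 101^(-1 )* 4909^(- 1)*7949^1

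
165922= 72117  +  93805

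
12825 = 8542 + 4283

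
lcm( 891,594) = 1782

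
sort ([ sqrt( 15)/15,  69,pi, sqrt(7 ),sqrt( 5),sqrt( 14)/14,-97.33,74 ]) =[ - 97.33, sqrt(15)/15, sqrt( 14)/14,sqrt( 5 ), sqrt(7), pi,69,74 ]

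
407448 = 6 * 67908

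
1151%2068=1151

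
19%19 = 0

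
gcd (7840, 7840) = 7840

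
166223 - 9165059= - 8998836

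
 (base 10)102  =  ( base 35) 2W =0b1100110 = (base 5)402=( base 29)3f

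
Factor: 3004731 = 3^2*563^1*593^1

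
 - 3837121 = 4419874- 8256995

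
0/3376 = 0 = 0.00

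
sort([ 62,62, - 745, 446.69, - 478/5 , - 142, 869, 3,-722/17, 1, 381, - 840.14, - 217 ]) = [  -  840.14 , - 745, - 217 , - 142, - 478/5,  -  722/17,1,3 , 62, 62,381,446.69, 869]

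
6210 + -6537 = -327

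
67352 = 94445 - 27093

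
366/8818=183/4409 = 0.04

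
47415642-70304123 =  - 22888481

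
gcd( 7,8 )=1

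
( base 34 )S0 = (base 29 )13o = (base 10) 952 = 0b1110111000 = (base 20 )27C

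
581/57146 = 581/57146 = 0.01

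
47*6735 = 316545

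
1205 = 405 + 800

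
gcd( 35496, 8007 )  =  51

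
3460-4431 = -971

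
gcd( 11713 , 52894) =53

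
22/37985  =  22/37985 = 0.00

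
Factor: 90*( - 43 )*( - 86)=2^2*3^2 * 5^1*43^2 = 332820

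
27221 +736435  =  763656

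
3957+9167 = 13124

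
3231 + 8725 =11956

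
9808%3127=427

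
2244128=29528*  76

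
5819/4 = 5819/4 = 1454.75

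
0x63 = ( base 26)3L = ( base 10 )99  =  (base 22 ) 4B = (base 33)30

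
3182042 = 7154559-3972517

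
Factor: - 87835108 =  - 2^2*311^1 * 70607^1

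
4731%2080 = 571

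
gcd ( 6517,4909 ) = 1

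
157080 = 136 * 1155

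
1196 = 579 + 617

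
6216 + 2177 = 8393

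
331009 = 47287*7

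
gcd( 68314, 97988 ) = 2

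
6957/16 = 6957/16 = 434.81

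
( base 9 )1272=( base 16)3bc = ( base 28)164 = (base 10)956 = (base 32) TS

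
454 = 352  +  102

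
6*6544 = 39264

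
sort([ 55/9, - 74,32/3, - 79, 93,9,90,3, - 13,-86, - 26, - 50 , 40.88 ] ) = [ - 86, - 79 ,-74 , - 50, - 26 , - 13,  3, 55/9,9, 32/3, 40.88, 90, 93]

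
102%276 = 102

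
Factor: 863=863^1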